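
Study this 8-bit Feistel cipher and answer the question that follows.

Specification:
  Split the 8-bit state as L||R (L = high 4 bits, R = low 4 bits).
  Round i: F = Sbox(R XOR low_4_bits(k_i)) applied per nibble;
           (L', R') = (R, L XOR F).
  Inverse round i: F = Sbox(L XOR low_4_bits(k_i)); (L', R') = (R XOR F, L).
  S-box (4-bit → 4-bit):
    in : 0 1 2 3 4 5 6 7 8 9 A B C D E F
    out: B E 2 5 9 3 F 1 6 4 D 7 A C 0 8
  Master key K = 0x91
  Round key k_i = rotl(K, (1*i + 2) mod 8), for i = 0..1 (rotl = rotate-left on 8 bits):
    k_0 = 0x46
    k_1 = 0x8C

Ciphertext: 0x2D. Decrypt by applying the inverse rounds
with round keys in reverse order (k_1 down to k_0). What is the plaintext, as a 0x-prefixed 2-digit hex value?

s_0 = ciphertext = 0x2D
s_1 = InvRound(s_0, k_1) = 0xD2
s_2 = InvRound(s_1, k_0) = 0x5D

0x5D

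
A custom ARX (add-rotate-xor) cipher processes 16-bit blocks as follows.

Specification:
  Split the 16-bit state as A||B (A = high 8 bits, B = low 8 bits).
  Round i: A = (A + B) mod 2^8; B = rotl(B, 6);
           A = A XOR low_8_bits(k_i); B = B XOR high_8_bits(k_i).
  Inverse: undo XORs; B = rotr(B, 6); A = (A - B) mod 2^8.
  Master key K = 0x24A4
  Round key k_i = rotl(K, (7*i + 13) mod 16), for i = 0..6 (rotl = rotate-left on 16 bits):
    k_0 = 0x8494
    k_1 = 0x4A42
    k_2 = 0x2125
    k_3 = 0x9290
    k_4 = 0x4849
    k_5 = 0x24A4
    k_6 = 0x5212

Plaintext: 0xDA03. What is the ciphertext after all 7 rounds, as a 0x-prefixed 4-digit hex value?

0x2962

s_0 = plaintext = 0xDA03
s_1 = Round(s_0, k_0) = 0x4944
s_2 = Round(s_1, k_1) = 0xCF5B
s_3 = Round(s_2, k_2) = 0x0FF7
s_4 = Round(s_3, k_3) = 0x966F
s_5 = Round(s_4, k_4) = 0x4C93
s_6 = Round(s_5, k_5) = 0x7BC0
s_7 = Round(s_6, k_6) = 0x2962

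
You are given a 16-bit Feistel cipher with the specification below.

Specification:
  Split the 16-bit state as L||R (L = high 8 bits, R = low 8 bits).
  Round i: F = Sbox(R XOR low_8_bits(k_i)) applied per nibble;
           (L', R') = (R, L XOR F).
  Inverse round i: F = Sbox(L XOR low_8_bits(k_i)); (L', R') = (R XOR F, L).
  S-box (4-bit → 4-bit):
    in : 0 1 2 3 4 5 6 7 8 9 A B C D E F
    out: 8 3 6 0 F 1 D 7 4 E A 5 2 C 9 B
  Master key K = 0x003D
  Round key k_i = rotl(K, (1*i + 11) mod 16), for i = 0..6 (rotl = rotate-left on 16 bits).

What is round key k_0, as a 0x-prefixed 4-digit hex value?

0xE801

K = 0x003D
k_0 = rotl(K, (1*0+11) mod 16) = rotl(K, 11) = 0xE801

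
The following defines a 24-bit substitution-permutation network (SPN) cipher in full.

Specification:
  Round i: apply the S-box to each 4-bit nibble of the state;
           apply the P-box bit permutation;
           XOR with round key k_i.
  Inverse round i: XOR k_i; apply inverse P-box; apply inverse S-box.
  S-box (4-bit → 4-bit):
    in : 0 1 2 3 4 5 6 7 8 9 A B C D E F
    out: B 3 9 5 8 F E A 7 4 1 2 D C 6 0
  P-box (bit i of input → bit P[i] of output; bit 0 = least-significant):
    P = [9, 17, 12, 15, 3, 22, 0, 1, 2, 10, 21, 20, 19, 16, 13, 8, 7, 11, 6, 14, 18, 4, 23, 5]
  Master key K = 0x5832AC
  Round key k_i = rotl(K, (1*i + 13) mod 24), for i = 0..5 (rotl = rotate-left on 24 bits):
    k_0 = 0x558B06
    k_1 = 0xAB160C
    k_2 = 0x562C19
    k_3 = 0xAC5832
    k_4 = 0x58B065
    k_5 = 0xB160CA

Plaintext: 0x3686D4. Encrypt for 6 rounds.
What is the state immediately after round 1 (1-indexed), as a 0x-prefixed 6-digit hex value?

0xE86745

s_0 = plaintext = 0x3686D4
s_1 = Round(s_0, k_0) = 0xE86745
s_2 = Round(s_1, k_1) = 0x38A9DE
s_3 = Round(s_2, k_2) = 0xF834DA
s_4 = Round(s_3, k_3) = 0xB472F1
s_5 = Round(s_4, k_4) = 0x4BF371
s_6 = Round(s_5, k_5) = 0xD36AEC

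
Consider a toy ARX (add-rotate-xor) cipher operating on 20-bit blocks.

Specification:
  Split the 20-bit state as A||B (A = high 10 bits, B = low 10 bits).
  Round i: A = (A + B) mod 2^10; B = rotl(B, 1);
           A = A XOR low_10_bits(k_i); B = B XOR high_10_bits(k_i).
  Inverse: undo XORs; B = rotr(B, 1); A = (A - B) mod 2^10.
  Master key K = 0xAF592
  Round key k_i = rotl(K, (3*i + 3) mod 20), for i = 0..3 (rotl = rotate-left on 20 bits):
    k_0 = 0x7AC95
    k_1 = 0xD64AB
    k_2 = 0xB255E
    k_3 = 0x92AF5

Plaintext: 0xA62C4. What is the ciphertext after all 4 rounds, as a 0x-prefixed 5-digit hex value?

s_0 = plaintext = 0xA62C4
s_1 = Round(s_0, k_0) = 0x72462
s_2 = Round(s_1, k_1) = 0xA039D
s_3 = Round(s_2, k_2) = 0xD0DF2
s_4 = Round(s_3, k_3) = 0xF01AE

0xF01AE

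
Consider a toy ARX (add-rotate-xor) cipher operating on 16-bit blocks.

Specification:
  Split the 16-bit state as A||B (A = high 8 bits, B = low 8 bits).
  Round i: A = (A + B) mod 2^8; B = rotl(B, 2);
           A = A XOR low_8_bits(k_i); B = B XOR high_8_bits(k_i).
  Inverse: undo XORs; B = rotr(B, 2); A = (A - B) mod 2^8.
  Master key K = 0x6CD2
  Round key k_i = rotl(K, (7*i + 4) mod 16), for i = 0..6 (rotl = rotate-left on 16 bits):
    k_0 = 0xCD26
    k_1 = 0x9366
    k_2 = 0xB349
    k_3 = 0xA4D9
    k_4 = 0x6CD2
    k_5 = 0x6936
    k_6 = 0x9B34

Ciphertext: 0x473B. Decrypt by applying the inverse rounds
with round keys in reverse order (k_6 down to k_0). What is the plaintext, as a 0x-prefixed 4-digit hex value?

0xC42F

s_0 = ciphertext = 0x473B
s_1 = InvRound(s_0, k_6) = 0x4B28
s_2 = InvRound(s_1, k_5) = 0x2D50
s_3 = InvRound(s_2, k_4) = 0xF00F
s_4 = InvRound(s_3, k_3) = 0x3FEA
s_5 = InvRound(s_4, k_2) = 0x2056
s_6 = InvRound(s_5, k_1) = 0xD571
s_7 = InvRound(s_6, k_0) = 0xC42F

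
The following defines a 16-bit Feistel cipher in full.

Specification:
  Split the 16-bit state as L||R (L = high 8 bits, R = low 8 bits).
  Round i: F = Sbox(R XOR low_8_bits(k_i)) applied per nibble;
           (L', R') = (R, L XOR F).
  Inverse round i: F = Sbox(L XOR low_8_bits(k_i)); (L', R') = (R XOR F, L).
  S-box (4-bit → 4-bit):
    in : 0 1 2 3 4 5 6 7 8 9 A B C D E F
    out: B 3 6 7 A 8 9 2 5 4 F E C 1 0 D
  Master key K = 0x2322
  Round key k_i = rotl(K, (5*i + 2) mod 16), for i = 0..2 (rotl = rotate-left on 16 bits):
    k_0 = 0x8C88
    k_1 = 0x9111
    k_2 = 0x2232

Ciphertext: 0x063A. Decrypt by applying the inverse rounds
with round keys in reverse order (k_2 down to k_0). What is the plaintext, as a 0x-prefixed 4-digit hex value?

s_0 = ciphertext = 0x063A
s_1 = InvRound(s_0, k_2) = 0x4006
s_2 = InvRound(s_1, k_1) = 0x8540
s_3 = InvRound(s_2, k_0) = 0xF185

0xF185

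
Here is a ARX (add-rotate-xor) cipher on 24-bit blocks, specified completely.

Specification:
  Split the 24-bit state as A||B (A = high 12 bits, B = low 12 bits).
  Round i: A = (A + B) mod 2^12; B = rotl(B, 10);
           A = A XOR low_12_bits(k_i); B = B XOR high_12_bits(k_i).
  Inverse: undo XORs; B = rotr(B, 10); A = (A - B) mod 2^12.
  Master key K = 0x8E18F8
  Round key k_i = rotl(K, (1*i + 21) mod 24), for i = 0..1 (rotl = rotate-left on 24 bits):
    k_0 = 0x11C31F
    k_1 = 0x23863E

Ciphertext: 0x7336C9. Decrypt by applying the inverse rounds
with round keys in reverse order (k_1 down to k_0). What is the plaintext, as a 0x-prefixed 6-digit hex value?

s_0 = ciphertext = 0x7336C9
s_1 = InvRound(s_0, k_1) = 0xD483C5
s_2 = InvRound(s_1, k_0) = 0x2F3B64

0x2F3B64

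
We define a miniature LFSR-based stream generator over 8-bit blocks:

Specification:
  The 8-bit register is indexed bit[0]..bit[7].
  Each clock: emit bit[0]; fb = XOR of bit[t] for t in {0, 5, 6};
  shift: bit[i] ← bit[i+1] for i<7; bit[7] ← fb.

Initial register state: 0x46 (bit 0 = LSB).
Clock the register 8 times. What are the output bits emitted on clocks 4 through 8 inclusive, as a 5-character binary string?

reg_0 = 0x46
clock 1: out=0, reg = 0xA3
clock 2: out=1, reg = 0x51
clock 3: out=1, reg = 0x28
clock 4: out=0, reg = 0x94
clock 5: out=0, reg = 0x4A
clock 6: out=0, reg = 0xA5
clock 7: out=1, reg = 0x52
clock 8: out=0, reg = 0xA9

00010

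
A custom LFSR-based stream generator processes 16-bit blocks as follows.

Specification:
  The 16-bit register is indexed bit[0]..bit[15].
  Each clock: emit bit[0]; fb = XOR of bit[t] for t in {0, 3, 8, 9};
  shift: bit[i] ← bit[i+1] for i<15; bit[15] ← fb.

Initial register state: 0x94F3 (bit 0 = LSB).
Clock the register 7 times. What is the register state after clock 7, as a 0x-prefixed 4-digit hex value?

0x6729

reg_0 = 0x94F3
clock 1: out=1, reg = 0xCA79
clock 2: out=1, reg = 0xE53C
clock 3: out=0, reg = 0x729E
clock 4: out=0, reg = 0x394F
clock 5: out=1, reg = 0x9CA7
clock 6: out=1, reg = 0xCE53
clock 7: out=1, reg = 0x6729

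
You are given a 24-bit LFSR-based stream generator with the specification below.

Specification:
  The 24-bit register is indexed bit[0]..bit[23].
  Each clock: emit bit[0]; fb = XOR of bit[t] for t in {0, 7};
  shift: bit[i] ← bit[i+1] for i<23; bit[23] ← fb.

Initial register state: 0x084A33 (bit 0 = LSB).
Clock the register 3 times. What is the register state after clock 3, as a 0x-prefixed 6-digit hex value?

0xE10946

reg_0 = 0x084A33
clock 1: out=1, reg = 0x842519
clock 2: out=1, reg = 0xC2128C
clock 3: out=0, reg = 0xE10946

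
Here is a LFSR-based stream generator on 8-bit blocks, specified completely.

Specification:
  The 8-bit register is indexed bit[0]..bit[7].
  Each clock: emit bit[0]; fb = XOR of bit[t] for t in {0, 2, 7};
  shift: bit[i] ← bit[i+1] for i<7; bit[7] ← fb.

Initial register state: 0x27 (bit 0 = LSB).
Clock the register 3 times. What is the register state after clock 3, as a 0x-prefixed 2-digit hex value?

0x44

reg_0 = 0x27
clock 1: out=1, reg = 0x13
clock 2: out=1, reg = 0x89
clock 3: out=1, reg = 0x44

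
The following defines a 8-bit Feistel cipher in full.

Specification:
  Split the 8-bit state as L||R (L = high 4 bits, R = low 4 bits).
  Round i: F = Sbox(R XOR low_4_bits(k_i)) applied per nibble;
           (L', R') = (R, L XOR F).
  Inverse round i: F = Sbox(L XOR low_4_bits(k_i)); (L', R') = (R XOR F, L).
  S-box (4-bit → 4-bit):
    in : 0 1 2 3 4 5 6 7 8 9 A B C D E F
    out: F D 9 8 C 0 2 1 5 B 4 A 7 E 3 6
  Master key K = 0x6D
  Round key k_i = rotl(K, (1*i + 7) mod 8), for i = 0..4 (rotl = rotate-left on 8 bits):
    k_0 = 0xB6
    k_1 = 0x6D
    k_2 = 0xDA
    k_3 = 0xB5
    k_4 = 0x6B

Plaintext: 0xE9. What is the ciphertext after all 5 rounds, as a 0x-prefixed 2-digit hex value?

s_0 = plaintext = 0xE9
s_1 = Round(s_0, k_0) = 0x98
s_2 = Round(s_1, k_1) = 0x89
s_3 = Round(s_2, k_2) = 0x90
s_4 = Round(s_3, k_3) = 0x09
s_5 = Round(s_4, k_4) = 0x99

0x99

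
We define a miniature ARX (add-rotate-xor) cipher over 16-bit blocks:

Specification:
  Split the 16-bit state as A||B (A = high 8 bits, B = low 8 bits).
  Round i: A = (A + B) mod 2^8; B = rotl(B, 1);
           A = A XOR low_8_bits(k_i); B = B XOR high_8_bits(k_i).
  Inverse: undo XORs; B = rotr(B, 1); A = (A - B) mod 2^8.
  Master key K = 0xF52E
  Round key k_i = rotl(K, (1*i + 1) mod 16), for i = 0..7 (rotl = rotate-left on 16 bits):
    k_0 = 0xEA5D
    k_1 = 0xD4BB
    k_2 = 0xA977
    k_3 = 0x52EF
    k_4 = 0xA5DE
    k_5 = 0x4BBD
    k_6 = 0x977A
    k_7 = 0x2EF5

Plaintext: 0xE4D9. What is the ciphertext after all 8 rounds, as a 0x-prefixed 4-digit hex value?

s_0 = plaintext = 0xE4D9
s_1 = Round(s_0, k_0) = 0xE059
s_2 = Round(s_1, k_1) = 0x8266
s_3 = Round(s_2, k_2) = 0x9F65
s_4 = Round(s_3, k_3) = 0xEB98
s_5 = Round(s_4, k_4) = 0x5D94
s_6 = Round(s_5, k_5) = 0x4C62
s_7 = Round(s_6, k_6) = 0xD453
s_8 = Round(s_7, k_7) = 0xD288

0xD288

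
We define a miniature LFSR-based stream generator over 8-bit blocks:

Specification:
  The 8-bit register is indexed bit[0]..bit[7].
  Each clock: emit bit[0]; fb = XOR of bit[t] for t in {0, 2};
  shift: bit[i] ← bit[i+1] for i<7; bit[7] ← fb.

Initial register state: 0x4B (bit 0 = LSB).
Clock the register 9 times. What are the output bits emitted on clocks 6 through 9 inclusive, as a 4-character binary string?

reg_0 = 0x4B
clock 1: out=1, reg = 0xA5
clock 2: out=1, reg = 0x52
clock 3: out=0, reg = 0x29
clock 4: out=1, reg = 0x94
clock 5: out=0, reg = 0xCA
clock 6: out=0, reg = 0x65
clock 7: out=1, reg = 0x32
clock 8: out=0, reg = 0x19
clock 9: out=1, reg = 0x8C

0101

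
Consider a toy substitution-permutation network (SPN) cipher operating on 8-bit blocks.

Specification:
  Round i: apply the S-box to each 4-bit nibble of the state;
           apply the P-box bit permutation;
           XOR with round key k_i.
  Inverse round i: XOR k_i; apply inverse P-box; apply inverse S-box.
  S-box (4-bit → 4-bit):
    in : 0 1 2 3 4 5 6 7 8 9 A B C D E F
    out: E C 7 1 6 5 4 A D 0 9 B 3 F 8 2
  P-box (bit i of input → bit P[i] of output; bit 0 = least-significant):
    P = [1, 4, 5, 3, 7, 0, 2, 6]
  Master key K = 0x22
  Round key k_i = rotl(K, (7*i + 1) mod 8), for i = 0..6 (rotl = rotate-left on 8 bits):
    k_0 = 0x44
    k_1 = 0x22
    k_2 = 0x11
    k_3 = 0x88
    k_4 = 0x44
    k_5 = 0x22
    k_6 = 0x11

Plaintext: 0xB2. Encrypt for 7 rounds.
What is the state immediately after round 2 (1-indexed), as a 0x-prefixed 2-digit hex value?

s_0 = plaintext = 0xB2
s_1 = Round(s_0, k_0) = 0xB7
s_2 = Round(s_1, k_1) = 0xFB
s_3 = Round(s_2, k_2) = 0x0A
s_4 = Round(s_3, k_3) = 0xC7
s_5 = Round(s_4, k_4) = 0xDD
s_6 = Round(s_5, k_5) = 0xDD
s_7 = Round(s_6, k_6) = 0xEE

0xFB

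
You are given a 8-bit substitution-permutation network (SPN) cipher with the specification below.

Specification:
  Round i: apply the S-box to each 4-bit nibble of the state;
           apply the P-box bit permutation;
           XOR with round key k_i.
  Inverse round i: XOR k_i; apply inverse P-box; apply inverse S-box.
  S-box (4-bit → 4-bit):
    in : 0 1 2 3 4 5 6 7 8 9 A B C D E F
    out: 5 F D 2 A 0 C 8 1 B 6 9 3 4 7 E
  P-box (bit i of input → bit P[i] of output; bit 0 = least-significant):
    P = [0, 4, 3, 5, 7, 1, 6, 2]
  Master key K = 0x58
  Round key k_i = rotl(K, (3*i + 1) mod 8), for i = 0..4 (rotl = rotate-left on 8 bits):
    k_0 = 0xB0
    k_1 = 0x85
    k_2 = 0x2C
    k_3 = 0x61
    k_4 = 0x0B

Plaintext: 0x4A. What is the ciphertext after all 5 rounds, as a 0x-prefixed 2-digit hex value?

0x4F

s_0 = plaintext = 0x4A
s_1 = Round(s_0, k_0) = 0xAE
s_2 = Round(s_1, k_1) = 0xDE
s_3 = Round(s_2, k_2) = 0x75
s_4 = Round(s_3, k_3) = 0x65
s_5 = Round(s_4, k_4) = 0x4F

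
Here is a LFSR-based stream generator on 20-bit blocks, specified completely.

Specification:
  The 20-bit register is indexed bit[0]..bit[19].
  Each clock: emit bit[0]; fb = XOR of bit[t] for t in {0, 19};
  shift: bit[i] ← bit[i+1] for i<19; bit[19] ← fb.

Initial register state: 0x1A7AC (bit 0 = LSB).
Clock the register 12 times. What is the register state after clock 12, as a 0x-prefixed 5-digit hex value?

0xD641A

reg_0 = 0x1A7AC
clock 1: out=0, reg = 0x0D3D6
clock 2: out=0, reg = 0x069EB
clock 3: out=1, reg = 0x834F5
clock 4: out=1, reg = 0x41A7A
clock 5: out=0, reg = 0x20D3D
clock 6: out=1, reg = 0x9069E
clock 7: out=0, reg = 0xC834F
clock 8: out=1, reg = 0x641A7
clock 9: out=1, reg = 0xB20D3
clock 10: out=1, reg = 0x59069
clock 11: out=1, reg = 0xAC834
clock 12: out=0, reg = 0xD641A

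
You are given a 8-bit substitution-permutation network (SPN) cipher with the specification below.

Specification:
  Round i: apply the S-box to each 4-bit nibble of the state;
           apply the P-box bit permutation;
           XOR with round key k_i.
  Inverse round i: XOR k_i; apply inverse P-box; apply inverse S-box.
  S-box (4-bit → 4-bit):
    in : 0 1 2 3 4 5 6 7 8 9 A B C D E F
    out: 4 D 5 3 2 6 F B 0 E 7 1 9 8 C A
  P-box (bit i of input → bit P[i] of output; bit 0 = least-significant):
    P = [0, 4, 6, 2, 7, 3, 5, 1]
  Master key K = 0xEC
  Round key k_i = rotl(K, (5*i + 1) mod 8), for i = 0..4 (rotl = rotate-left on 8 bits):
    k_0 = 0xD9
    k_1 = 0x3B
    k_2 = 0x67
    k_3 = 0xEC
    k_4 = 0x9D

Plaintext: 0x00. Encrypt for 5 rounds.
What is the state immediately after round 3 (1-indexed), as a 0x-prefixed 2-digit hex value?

s_0 = plaintext = 0x00
s_1 = Round(s_0, k_0) = 0xB9
s_2 = Round(s_1, k_1) = 0xEF
s_3 = Round(s_2, k_2) = 0x51
s_4 = Round(s_3, k_3) = 0x81
s_5 = Round(s_4, k_4) = 0xD8

0x51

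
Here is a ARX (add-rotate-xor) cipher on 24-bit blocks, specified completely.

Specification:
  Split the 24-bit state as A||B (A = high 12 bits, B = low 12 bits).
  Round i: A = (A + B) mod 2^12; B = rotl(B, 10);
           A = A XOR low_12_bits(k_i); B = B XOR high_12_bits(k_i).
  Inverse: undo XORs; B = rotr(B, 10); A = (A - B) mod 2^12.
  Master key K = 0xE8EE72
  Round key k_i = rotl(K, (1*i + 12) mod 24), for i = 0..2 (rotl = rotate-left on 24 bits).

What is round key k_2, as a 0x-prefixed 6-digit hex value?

0x9CBA3B

K = 0xE8EE72
k_0 = rotl(K, (1*0+12) mod 24) = rotl(K, 12) = 0xE72E8E
k_1 = rotl(K, (1*1+12) mod 24) = rotl(K, 13) = 0xCE5D1D
k_2 = rotl(K, (1*2+12) mod 24) = rotl(K, 14) = 0x9CBA3B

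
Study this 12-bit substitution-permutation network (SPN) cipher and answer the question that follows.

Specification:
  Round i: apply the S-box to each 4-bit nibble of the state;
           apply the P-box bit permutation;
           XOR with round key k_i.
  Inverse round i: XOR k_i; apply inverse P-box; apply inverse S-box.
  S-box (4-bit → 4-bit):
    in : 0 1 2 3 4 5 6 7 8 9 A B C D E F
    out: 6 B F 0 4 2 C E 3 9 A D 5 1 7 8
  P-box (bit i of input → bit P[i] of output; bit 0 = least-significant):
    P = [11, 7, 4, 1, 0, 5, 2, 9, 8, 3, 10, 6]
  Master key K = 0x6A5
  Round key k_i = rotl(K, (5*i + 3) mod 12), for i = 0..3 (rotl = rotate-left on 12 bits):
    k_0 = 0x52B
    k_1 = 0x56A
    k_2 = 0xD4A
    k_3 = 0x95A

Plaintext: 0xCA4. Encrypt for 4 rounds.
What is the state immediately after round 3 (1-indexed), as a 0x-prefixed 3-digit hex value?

s_0 = plaintext = 0xCA4
s_1 = Round(s_0, k_0) = 0x21B
s_2 = Round(s_1, k_1) = 0xA11
s_3 = Round(s_2, k_2) = 0x7A1
s_4 = Round(s_3, k_3) = 0x7B0

0x7A1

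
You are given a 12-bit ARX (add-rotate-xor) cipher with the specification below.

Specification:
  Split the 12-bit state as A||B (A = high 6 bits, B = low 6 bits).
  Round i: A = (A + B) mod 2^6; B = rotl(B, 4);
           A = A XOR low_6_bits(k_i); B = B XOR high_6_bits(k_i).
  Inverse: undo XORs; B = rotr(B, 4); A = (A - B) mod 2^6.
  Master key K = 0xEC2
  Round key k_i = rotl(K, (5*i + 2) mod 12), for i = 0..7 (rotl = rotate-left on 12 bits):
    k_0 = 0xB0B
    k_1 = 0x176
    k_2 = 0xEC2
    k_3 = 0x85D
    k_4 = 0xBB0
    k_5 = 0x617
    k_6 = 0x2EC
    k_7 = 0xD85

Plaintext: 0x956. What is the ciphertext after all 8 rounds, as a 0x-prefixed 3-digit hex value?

0xC6B

s_0 = plaintext = 0x956
s_1 = Round(s_0, k_0) = 0xC09
s_2 = Round(s_1, k_1) = 0x3D7
s_3 = Round(s_2, k_2) = 0x90E
s_4 = Round(s_3, k_3) = 0xBC2
s_5 = Round(s_4, k_4) = 0x04E
s_6 = Round(s_5, k_5) = 0x63B
s_7 = Round(s_6, k_6) = 0xFF5
s_8 = Round(s_7, k_7) = 0xC6B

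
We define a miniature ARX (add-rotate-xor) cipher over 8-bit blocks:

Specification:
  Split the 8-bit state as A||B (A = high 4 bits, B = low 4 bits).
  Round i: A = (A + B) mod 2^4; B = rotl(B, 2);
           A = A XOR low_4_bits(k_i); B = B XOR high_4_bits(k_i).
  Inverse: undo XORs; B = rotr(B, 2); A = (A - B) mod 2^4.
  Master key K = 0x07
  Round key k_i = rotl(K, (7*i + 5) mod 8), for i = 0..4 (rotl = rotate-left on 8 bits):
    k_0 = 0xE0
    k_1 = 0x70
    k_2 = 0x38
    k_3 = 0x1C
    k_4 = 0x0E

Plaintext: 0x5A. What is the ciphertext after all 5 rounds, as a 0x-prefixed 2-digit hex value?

0xCE

s_0 = plaintext = 0x5A
s_1 = Round(s_0, k_0) = 0xF4
s_2 = Round(s_1, k_1) = 0x36
s_3 = Round(s_2, k_2) = 0x1A
s_4 = Round(s_3, k_3) = 0x7B
s_5 = Round(s_4, k_4) = 0xCE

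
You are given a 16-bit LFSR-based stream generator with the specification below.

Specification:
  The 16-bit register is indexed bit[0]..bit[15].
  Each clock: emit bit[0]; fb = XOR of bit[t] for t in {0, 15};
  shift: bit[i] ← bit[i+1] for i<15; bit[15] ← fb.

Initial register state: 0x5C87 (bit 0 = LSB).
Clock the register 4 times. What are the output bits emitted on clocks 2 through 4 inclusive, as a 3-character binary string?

110

reg_0 = 0x5C87
clock 1: out=1, reg = 0xAE43
clock 2: out=1, reg = 0x5721
clock 3: out=1, reg = 0xAB90
clock 4: out=0, reg = 0xD5C8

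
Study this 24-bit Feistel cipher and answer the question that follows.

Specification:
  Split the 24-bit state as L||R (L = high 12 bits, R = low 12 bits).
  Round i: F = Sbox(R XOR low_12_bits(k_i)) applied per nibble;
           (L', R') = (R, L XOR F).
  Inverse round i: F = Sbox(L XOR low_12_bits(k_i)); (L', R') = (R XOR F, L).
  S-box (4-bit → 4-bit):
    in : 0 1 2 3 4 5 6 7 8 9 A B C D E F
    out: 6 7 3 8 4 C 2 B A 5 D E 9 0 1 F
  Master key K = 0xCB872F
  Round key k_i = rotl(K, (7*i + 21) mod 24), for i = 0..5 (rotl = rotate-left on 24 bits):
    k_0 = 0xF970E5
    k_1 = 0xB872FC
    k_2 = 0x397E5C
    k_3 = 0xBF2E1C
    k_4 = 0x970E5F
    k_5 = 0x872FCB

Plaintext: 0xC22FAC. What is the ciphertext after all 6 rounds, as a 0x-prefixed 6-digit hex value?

0x4009B1

s_0 = plaintext = 0xC22FAC
s_1 = Round(s_0, k_0) = 0xFAC367
s_2 = Round(s_1, k_1) = 0x3678F2
s_3 = Round(s_2, k_2) = 0x8F21B6
s_4 = Round(s_3, k_3) = 0x1B672F
s_5 = Round(s_4, k_4) = 0x72F400
s_6 = Round(s_5, k_5) = 0x4009B1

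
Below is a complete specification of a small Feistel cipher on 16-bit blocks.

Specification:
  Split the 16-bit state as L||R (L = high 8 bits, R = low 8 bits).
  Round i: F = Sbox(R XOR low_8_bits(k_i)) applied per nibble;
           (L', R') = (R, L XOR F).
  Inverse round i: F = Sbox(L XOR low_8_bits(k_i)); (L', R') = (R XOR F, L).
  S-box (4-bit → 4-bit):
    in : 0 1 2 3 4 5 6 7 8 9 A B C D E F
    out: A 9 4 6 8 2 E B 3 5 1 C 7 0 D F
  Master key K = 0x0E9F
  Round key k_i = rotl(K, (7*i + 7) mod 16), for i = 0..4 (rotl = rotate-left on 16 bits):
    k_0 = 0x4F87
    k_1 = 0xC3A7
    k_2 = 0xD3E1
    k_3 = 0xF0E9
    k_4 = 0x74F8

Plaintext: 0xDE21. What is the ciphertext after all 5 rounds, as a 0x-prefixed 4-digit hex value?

s_0 = plaintext = 0xDE21
s_1 = Round(s_0, k_0) = 0x21C0
s_2 = Round(s_1, k_1) = 0xC0CA
s_3 = Round(s_2, k_2) = 0xCA8C
s_4 = Round(s_3, k_3) = 0x8C28
s_5 = Round(s_4, k_4) = 0x2886

0x2886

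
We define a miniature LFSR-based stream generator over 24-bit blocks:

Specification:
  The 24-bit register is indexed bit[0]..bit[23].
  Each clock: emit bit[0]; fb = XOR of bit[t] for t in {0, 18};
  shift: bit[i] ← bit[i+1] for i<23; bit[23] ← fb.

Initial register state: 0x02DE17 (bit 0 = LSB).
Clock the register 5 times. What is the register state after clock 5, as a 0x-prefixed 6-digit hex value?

reg_0 = 0x02DE17
clock 1: out=1, reg = 0x816F0B
clock 2: out=1, reg = 0xC0B785
clock 3: out=1, reg = 0xE05BC2
clock 4: out=0, reg = 0x702DE1
clock 5: out=1, reg = 0xB816F0

0xB816F0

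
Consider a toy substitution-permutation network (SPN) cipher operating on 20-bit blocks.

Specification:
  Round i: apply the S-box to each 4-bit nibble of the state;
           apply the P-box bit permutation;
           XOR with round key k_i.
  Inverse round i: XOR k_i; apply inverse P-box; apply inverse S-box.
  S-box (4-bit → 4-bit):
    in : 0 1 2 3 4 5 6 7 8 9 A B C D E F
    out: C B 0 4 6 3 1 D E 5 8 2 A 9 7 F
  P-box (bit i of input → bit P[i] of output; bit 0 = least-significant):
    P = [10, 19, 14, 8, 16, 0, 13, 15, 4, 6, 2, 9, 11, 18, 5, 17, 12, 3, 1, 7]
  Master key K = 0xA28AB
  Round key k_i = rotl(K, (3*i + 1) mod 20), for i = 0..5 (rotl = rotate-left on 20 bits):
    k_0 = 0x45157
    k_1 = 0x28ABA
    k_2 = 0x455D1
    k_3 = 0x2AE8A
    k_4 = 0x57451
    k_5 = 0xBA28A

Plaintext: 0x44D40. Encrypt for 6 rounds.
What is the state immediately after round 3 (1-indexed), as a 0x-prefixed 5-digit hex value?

0xB94B8

s_0 = plaintext = 0x44D40
s_1 = Round(s_0, k_0) = 0x0326C
s_2 = Round(s_1, k_1) = 0xB8B18
s_3 = Round(s_2, k_2) = 0xB94B8
s_4 = Round(s_3, k_3) = 0xAE7E7
s_5 = Round(s_4, k_4) = 0x01BE4
s_6 = Round(s_5, k_5) = 0x4CA49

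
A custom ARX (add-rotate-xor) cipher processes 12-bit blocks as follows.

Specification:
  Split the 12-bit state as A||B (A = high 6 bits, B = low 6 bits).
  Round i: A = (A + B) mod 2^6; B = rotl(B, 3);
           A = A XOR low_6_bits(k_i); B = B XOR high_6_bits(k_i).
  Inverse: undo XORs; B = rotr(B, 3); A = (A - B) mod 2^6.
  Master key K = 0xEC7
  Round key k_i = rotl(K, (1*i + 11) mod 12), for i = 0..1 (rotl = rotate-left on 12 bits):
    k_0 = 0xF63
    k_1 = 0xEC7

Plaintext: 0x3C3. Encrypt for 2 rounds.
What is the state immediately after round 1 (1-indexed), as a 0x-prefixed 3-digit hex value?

0xC65

s_0 = plaintext = 0x3C3
s_1 = Round(s_0, k_0) = 0xC65
s_2 = Round(s_1, k_1) = 0x457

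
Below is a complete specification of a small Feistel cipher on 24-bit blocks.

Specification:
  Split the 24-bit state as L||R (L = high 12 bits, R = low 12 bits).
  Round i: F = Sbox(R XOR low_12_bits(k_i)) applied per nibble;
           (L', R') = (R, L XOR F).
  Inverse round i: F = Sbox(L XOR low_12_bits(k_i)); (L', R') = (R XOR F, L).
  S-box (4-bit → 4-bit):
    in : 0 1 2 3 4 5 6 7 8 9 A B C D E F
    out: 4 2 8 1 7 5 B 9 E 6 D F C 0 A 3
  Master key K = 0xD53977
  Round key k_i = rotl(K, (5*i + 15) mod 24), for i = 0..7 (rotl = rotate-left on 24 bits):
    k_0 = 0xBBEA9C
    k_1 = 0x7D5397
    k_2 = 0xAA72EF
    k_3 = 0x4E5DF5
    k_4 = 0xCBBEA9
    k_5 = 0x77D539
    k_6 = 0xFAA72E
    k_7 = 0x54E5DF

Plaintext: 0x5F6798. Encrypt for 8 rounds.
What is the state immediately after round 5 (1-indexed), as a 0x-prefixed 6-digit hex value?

s_0 = plaintext = 0x5F6798
s_1 = Round(s_0, k_0) = 0x7985B1
s_2 = Round(s_1, k_1) = 0x5B1C13
s_3 = Round(s_2, k_2) = 0xC13F8D
s_4 = Round(s_3, k_3) = 0xF8D48D
s_5 = Round(s_4, k_4) = 0x48D20A
s_6 = Round(s_5, k_5) = 0x20AD9C
s_7 = Round(s_6, k_6) = 0xD9CFF2
s_8 = Round(s_7, k_7) = 0xFF201C

0x48D20A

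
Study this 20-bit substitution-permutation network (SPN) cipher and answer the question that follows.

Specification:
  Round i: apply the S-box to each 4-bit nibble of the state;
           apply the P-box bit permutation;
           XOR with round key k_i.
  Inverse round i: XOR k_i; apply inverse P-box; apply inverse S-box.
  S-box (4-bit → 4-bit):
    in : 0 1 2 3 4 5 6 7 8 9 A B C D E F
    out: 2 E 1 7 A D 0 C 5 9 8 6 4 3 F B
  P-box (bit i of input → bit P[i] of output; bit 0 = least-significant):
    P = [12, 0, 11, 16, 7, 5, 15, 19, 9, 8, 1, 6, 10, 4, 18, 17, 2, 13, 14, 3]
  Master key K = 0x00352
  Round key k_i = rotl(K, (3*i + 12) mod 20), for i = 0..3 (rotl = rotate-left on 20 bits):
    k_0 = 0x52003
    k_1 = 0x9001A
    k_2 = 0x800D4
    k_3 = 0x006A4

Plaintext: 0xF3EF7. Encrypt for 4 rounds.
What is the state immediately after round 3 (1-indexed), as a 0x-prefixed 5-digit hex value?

s_0 = plaintext = 0xF3EF7
s_1 = Round(s_0, k_0) = 0x80FFD
s_2 = Round(s_1, k_1) = 0x153EF
s_3 = Round(s_2, k_2) = 0x7F77F
s_4 = Round(s_3, k_3) = 0xBD2FF

0x7F77F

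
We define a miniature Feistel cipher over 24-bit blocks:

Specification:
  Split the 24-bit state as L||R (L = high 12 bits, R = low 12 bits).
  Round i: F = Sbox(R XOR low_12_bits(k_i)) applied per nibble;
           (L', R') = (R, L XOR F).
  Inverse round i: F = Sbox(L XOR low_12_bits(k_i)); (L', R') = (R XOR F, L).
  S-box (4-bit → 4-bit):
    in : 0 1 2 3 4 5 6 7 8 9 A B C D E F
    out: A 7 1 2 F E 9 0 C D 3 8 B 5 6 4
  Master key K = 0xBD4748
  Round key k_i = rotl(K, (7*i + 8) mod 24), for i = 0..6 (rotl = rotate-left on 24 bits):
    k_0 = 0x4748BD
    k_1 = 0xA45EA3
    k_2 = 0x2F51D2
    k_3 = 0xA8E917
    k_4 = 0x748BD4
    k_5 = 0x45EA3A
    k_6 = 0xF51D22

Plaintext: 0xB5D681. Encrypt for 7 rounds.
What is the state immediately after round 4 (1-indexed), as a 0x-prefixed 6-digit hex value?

s_0 = plaintext = 0xB5D681
s_1 = Round(s_0, k_0) = 0x681D76
s_2 = Round(s_1, k_1) = 0xD764DF
s_3 = Round(s_2, k_2) = 0x4DF3D3
s_4 = Round(s_3, k_3) = 0x3D3760
s_5 = Round(s_4, k_4) = 0x76085C
s_6 = Round(s_5, k_5) = 0x85C6F9
s_7 = Round(s_6, k_6) = 0x6F9004

0x3D3760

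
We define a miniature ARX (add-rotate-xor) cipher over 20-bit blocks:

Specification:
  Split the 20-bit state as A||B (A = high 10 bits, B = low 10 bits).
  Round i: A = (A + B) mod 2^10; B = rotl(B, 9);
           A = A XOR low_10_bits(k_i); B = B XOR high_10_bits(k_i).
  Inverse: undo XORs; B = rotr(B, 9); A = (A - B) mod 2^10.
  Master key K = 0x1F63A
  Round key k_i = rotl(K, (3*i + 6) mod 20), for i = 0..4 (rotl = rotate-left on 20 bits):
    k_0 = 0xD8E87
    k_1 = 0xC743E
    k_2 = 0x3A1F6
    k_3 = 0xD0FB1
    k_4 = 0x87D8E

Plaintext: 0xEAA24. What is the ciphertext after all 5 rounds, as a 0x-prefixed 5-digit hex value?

s_0 = plaintext = 0xEAA24
s_1 = Round(s_0, k_0) = 0xD2671
s_2 = Round(s_1, k_1) = 0x61025
s_3 = Round(s_2, k_2) = 0x17EFA
s_4 = Round(s_3, k_3) = 0x3A23E
s_5 = Round(s_4, k_4) = 0xAA300

0xAA300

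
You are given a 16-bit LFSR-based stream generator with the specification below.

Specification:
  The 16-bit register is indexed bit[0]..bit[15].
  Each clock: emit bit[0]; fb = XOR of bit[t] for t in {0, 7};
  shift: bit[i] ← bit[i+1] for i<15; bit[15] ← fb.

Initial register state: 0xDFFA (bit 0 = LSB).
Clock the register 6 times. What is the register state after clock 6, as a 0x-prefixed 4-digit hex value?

0x177F

reg_0 = 0xDFFA
clock 1: out=0, reg = 0xEFFD
clock 2: out=1, reg = 0x77FE
clock 3: out=0, reg = 0xBBFF
clock 4: out=1, reg = 0x5DFF
clock 5: out=1, reg = 0x2EFF
clock 6: out=1, reg = 0x177F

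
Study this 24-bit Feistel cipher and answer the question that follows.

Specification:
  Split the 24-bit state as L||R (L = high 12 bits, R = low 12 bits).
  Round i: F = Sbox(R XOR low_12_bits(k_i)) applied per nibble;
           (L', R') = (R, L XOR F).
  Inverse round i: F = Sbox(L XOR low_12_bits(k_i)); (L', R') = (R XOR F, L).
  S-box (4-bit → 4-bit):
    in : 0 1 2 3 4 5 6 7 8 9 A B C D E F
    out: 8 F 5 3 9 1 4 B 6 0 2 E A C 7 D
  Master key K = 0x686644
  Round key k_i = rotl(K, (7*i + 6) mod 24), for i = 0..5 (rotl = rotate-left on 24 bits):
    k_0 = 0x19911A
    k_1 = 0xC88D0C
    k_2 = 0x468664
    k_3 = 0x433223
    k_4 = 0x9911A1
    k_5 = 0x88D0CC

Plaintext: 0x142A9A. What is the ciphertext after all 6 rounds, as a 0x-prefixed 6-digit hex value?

s_0 = plaintext = 0x142A9A
s_1 = Round(s_0, k_0) = 0xA9AF2A
s_2 = Round(s_1, k_1) = 0xF2AFCE
s_3 = Round(s_2, k_2) = 0xFCEF08
s_4 = Round(s_3, k_3) = 0xF08390
s_5 = Round(s_4, k_4) = 0x390A37
s_6 = Round(s_5, k_5) = 0xA3714E

0xA3714E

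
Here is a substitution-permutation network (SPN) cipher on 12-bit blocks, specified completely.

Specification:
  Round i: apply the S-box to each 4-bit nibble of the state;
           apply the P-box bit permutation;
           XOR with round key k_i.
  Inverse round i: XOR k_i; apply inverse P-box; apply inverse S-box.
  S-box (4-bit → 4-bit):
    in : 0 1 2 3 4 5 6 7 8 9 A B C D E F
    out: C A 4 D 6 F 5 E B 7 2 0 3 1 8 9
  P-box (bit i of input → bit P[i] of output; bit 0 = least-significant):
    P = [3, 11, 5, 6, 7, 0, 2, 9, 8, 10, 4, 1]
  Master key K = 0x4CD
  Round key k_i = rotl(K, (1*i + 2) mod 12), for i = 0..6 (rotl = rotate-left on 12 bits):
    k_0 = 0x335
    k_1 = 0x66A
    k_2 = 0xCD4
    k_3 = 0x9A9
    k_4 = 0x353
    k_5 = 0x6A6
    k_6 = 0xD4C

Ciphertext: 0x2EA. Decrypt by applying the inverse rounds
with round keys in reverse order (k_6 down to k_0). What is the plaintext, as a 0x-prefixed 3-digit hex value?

0xC6D

s_0 = ciphertext = 0x2EA
s_1 = InvRound(s_0, k_6) = 0x834
s_2 = InvRound(s_1, k_5) = 0x7FA
s_3 = InvRound(s_2, k_4) = 0xAC6
s_4 = InvRound(s_3, k_3) = 0xF73
s_5 = InvRound(s_4, k_2) = 0xF52
s_6 = InvRound(s_5, k_1) = 0x6B9
s_7 = InvRound(s_6, k_0) = 0xC6D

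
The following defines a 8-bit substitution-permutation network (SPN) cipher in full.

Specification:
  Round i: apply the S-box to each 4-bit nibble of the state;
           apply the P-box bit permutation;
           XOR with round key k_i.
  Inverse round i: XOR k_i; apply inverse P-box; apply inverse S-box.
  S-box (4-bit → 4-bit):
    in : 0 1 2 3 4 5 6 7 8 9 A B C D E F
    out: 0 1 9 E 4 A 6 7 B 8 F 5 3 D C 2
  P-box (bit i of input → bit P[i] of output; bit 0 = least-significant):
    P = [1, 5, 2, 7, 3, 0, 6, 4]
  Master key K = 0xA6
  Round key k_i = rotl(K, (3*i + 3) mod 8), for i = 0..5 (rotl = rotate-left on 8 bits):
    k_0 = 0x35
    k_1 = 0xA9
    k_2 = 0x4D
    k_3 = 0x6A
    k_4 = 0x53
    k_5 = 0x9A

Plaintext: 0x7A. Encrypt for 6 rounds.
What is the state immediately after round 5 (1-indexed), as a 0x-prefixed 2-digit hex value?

0xEA

s_0 = plaintext = 0x7A
s_1 = Round(s_0, k_0) = 0xDA
s_2 = Round(s_1, k_1) = 0x57
s_3 = Round(s_2, k_2) = 0x7A
s_4 = Round(s_3, k_3) = 0x85
s_5 = Round(s_4, k_4) = 0xEA
s_6 = Round(s_5, k_5) = 0x6C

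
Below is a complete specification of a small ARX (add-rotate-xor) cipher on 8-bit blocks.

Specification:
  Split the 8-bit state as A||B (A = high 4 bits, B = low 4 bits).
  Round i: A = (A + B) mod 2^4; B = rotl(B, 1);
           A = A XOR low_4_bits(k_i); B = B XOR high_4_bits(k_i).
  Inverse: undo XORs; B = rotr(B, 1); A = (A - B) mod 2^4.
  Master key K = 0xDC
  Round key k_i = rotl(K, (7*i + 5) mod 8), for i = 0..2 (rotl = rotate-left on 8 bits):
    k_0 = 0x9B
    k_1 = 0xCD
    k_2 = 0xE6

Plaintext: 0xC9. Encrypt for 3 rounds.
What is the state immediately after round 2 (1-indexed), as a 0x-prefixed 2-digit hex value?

0x59

s_0 = plaintext = 0xC9
s_1 = Round(s_0, k_0) = 0xEA
s_2 = Round(s_1, k_1) = 0x59
s_3 = Round(s_2, k_2) = 0x8D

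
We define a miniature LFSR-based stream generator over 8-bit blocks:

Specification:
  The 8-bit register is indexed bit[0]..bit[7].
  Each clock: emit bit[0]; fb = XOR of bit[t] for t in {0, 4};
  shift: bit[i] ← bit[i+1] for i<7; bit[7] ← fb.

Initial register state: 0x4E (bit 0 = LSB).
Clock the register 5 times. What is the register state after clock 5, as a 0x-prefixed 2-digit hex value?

0x52

reg_0 = 0x4E
clock 1: out=0, reg = 0x27
clock 2: out=1, reg = 0x93
clock 3: out=1, reg = 0x49
clock 4: out=1, reg = 0xA4
clock 5: out=0, reg = 0x52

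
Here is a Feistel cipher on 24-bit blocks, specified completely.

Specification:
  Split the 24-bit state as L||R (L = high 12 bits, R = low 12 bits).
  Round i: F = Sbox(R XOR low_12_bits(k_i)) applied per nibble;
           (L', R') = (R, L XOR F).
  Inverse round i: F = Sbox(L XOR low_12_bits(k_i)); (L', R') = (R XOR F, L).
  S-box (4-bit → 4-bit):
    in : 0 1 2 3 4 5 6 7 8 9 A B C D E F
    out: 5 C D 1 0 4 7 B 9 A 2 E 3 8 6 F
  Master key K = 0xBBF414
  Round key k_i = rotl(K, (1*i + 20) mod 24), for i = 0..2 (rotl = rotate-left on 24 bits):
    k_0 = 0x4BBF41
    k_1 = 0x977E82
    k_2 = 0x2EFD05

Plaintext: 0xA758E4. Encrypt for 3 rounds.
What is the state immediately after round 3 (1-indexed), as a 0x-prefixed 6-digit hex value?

0x765324

s_0 = plaintext = 0xA758E4
s_1 = Round(s_0, k_0) = 0x8E4151
s_2 = Round(s_1, k_1) = 0x151765
s_3 = Round(s_2, k_2) = 0x765324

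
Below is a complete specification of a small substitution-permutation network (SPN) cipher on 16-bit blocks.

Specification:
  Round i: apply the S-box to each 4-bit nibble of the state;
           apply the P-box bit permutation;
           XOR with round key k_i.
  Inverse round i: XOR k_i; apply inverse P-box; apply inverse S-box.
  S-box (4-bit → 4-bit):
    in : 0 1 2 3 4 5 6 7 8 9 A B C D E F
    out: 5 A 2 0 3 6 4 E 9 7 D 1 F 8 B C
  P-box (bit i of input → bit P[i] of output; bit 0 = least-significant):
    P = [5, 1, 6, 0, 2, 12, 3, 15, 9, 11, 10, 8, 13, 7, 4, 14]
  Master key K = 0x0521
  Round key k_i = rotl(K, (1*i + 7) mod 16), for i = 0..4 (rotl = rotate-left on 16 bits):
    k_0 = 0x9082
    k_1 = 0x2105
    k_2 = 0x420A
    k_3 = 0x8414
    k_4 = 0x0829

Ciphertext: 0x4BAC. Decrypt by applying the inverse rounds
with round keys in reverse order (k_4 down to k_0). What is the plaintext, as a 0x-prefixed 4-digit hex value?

s_0 = ciphertext = 0x4BAC
s_1 = InvRound(s_0, k_4) = 0x18BD
s_2 = InvRound(s_1, k_3) = 0x2578
s_3 = InvRound(s_2, k_2) = 0xAA39
s_4 = InvRound(s_3, k_1) = 0x6EAB
s_5 = InvRound(s_4, k_0) = 0x8978

0x8978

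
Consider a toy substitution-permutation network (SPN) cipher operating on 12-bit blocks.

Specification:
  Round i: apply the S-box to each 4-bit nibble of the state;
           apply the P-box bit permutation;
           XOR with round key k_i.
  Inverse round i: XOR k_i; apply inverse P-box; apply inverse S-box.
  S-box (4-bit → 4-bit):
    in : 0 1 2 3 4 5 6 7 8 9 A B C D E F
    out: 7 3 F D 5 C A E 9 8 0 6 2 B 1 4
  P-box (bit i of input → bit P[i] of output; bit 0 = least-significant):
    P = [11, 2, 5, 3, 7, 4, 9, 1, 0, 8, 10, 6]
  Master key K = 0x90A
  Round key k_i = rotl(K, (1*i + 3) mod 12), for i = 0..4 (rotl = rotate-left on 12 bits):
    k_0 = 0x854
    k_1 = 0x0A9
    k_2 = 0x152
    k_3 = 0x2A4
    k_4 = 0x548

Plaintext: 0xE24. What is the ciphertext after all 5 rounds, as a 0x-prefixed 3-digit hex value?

0xC42

s_0 = plaintext = 0xE24
s_1 = Round(s_0, k_0) = 0x2E7
s_2 = Round(s_1, k_1) = 0x544
s_3 = Round(s_2, k_2) = 0xFB2
s_4 = Round(s_3, k_3) = 0xC98
s_5 = Round(s_4, k_4) = 0xC42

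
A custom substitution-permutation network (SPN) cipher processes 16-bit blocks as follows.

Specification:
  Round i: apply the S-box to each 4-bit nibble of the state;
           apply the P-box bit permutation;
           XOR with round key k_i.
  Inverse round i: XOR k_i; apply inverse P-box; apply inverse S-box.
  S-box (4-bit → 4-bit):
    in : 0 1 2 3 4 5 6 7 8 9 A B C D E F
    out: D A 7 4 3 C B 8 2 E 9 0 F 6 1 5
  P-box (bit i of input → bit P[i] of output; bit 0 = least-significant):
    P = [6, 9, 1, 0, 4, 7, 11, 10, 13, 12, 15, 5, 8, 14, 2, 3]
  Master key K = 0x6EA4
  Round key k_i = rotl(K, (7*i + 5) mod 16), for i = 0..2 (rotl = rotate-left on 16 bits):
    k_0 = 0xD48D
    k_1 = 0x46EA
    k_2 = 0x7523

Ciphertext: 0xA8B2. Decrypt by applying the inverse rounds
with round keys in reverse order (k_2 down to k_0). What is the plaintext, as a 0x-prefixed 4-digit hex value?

s_0 = ciphertext = 0xA8B2
s_1 = InvRound(s_0, k_2) = 0x4DC7
s_2 = InvRound(s_1, k_1) = 0x0731
s_3 = InvRound(s_2, k_0) = 0xC948

0xC948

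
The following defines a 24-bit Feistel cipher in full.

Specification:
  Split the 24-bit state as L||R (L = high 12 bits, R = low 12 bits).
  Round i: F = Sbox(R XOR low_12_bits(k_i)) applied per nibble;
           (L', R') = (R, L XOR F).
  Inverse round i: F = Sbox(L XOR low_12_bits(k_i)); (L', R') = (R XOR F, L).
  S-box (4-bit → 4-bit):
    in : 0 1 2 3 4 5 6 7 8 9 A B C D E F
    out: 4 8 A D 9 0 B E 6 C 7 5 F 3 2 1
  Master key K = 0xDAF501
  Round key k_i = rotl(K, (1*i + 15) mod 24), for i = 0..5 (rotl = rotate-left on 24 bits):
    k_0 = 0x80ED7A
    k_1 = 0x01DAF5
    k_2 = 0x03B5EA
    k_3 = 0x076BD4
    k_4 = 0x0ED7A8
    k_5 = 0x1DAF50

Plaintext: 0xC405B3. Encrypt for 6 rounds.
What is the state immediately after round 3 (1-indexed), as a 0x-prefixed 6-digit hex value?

0x12F34C

s_0 = plaintext = 0xC405B3
s_1 = Round(s_0, k_0) = 0x5B3ABC
s_2 = Round(s_1, k_1) = 0xABC12F
s_3 = Round(s_2, k_2) = 0x12F34C
s_4 = Round(s_3, k_3) = 0x34C7E9
s_5 = Round(s_4, k_4) = 0x7E97D4
s_6 = Round(s_5, k_5) = 0x7D4180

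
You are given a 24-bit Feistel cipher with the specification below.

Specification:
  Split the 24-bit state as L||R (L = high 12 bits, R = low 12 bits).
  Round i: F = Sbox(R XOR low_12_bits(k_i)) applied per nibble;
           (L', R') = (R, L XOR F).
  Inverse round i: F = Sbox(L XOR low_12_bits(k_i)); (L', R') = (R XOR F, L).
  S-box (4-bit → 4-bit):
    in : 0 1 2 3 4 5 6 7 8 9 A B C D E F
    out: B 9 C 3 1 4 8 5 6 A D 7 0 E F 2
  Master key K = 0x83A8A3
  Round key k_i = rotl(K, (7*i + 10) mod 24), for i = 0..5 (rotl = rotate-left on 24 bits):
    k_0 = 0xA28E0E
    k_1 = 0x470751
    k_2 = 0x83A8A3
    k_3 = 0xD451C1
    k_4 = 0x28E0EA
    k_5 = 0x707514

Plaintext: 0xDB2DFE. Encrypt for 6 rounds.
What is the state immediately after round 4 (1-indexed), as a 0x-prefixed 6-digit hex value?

s_0 = plaintext = 0xDB2DFE
s_1 = Round(s_0, k_0) = 0xDFEE99
s_2 = Round(s_1, k_1) = 0xE997F8
s_3 = Round(s_2, k_2) = 0x7F8CDE
s_4 = Round(s_3, k_3) = 0xCDE96A
s_5 = Round(s_4, k_4) = 0x96A6B5
s_6 = Round(s_5, k_5) = 0x6B5AB3

0xCDE96A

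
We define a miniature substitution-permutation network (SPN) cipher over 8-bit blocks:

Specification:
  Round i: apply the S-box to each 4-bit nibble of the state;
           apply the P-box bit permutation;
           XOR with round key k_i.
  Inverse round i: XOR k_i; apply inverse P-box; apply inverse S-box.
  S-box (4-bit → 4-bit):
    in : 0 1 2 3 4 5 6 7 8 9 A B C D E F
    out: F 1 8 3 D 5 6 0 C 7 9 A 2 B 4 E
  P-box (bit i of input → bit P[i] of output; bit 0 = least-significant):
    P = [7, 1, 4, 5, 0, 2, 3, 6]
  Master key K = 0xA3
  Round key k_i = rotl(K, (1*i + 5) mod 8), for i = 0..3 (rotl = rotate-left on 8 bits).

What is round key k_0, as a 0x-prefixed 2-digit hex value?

K = 0xA3
k_0 = rotl(K, (1*0+5) mod 8) = rotl(K, 5) = 0x74

0x74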